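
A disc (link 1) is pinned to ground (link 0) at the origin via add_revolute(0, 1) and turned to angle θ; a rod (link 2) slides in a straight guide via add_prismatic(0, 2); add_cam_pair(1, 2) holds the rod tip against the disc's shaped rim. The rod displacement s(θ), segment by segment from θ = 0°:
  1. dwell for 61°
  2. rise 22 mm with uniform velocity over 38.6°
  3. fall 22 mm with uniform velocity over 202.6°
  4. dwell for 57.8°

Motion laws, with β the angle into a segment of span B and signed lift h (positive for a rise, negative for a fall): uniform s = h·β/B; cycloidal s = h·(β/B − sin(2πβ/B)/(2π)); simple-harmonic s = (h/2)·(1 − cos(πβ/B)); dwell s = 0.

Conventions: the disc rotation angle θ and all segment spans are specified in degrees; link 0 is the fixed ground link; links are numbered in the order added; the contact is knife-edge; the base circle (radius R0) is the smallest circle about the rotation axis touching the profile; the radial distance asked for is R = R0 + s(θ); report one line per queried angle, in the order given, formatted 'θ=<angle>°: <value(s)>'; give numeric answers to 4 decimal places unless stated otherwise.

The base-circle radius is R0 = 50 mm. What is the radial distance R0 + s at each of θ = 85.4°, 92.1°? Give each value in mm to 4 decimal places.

segment 1 (0° to 61°, dwell): s unchanged at 0.0000
θ = 85.4° falls in segment 2 (61° to 99.6°, uniform, h = 22): β = 85.4 − 61 = 24.4°, B = 38.6°; Δs = 22·24.4/38.6 = 13.9067; s = 0.0000 + 13.9067 = 13.9067
θ = 92.1° falls in segment 2 (61° to 99.6°, uniform, h = 22): β = 92.1 − 61 = 31.1°, B = 38.6°; Δs = 22·31.1/38.6 = 17.7254; s = 0.0000 + 17.7254 = 17.7254
θ=85.4°: R = R0 + s = 50 + 13.9067 = 63.9067
θ=92.1°: R = R0 + s = 50 + 17.7254 = 67.7254

θ=85.4°: 63.9067
θ=92.1°: 67.7254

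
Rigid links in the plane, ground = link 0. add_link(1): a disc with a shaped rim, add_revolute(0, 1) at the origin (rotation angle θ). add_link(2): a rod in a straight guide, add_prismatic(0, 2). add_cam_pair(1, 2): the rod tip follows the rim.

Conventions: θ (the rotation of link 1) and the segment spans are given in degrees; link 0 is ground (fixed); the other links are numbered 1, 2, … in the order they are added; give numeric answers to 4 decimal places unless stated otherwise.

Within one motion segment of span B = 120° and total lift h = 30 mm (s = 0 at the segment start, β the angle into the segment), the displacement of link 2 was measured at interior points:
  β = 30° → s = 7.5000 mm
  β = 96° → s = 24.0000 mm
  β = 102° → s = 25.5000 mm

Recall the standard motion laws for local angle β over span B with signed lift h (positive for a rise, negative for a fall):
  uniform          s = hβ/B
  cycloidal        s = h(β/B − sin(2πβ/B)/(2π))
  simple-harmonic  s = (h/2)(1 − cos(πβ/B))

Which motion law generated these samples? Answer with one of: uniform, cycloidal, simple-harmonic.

candidates at β/B = r: uniform s = h·r (linear in β); cycloidal s = h·(r − sin(2πr)/(2π)); simple-harmonic s = (h/2)(1 − cos(πr))
β=30°: printed 7.5000 | uniform 7.5000, cycloidal 2.7254, simple-harmonic 4.3934
β=96°: printed 24.0000 | uniform 24.0000, cycloidal 28.5410, simple-harmonic 27.1353
β=102°: printed 25.5000 | uniform 25.5000, cycloidal 29.3628, simple-harmonic 28.3651
only one law matches every sample → uniform

uniform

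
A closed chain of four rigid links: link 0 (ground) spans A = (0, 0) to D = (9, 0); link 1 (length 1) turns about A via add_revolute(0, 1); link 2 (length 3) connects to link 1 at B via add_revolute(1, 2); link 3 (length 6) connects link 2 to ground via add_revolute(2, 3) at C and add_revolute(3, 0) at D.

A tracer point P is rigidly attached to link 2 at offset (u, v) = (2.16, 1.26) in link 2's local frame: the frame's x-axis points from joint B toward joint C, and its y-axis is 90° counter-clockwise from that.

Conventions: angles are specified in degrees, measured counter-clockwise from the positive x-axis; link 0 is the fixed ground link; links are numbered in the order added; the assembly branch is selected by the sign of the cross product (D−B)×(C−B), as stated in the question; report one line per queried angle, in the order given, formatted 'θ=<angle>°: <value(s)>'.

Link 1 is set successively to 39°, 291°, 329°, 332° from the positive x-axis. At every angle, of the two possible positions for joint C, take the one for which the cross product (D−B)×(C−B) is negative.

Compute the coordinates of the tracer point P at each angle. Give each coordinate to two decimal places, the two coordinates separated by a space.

A=(0,0), D=(9.00,0)
θ=39°: B = A + 1.00·(cos39°, sin39°) = (0.7771, 0.6293)
θ=39°: |BD| = 8.2469
θ=39°: circle(B,3.00) ∩ circle(D,6.00): a=2.4865, h=1.6785
θ=39°:   candidates: C₊=(3.3845,2.1132) cross=13.843; C₋=(3.1283,-1.2341) cross=-13.843
θ=39°:   branch - wants cross < 0 → take C=(3.1283,-1.2341) (cross=-13.843)
θ=39°: ex = (C−B)/|BC| = (0.7837,-0.6211); ey = (0.6211,0.7837)
θ=39°: P = B + 2.16·ex + 1.26·ey = (3.2526,0.2752)
θ=291°: B = A + 1.00·(cos291°, sin291°) = (0.3584, -0.9336)
θ=291°: |BD| = 8.6919
θ=291°: circle(B,3.00) ∩ circle(D,6.00): a=2.7928, h=1.0956
θ=291°:   candidates: C₊=(3.0173,0.4556) cross=9.523; C₋=(3.2527,-1.7229) cross=-9.523
θ=291°:   branch - wants cross < 0 → take C=(3.2527,-1.7229) (cross=-9.523)
θ=291°: ex = (C−B)/|BC| = (0.9648,-0.2631); ey = (0.2631,0.9648)
θ=291°: P = B + 2.16·ex + 1.26·ey = (2.7738,-0.2863)
θ=329°: B = A + 1.00·(cos329°, sin329°) = (0.8572, -0.5150)
θ=329°: |BD| = 8.1591
θ=329°: circle(B,3.00) ∩ circle(D,6.00): a=2.4250, h=1.7662
θ=329°:   candidates: C₊=(3.1658,1.4007) cross=14.411; C₋=(3.3888,-2.1247) cross=-14.411
θ=329°:   branch - wants cross < 0 → take C=(3.3888,-2.1247) (cross=-14.411)
θ=329°: ex = (C−B)/|BC| = (0.8439,-0.5365); ey = (0.5365,0.8439)
θ=329°: P = B + 2.16·ex + 1.26·ey = (3.3560,-0.6107)
θ=332°: B = A + 1.00·(cos332°, sin332°) = (0.8829, -0.4695)
θ=332°: |BD| = 8.1306
θ=332°: circle(B,3.00) ∩ circle(D,6.00): a=2.4049, h=1.7934
θ=332°:   candidates: C₊=(3.1803,1.4598) cross=14.582; C₋=(3.3874,-2.1210) cross=-14.582
θ=332°:   branch - wants cross < 0 → take C=(3.3874,-2.1210) (cross=-14.582)
θ=332°: ex = (C−B)/|BC| = (0.8348,-0.5505); ey = (0.5505,0.8348)
θ=332°: P = B + 2.16·ex + 1.26·ey = (3.3798,-0.6067)

θ=39°: 3.25 0.28
θ=291°: 2.77 -0.29
θ=329°: 3.36 -0.61
θ=332°: 3.38 -0.61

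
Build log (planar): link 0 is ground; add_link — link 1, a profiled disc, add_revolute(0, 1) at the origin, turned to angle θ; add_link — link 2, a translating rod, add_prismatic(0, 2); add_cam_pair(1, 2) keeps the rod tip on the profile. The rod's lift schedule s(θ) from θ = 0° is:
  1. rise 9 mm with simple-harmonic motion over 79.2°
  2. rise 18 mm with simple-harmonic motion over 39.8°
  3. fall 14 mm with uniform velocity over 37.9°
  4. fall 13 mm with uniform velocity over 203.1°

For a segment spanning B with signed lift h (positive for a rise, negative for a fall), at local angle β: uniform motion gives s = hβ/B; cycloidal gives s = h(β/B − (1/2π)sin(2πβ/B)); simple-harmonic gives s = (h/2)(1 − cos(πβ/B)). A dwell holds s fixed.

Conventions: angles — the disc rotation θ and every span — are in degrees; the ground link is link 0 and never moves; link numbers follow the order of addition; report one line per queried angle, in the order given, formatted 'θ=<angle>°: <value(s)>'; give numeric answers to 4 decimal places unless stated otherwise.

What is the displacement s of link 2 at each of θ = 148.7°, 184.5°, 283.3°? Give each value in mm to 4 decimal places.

seg 1 [0°–79.2°] simple-harmonic, h=9: full span → s += 9 → s = 9.0000
seg 2 [79.2°–119°] simple-harmonic, h=18: full span → s += 18 → s = 27.0000
seg 3 [119°–156.9°] uniform, h=-14: θ=148.7° here. β=29.7, B=37.9. -14·29.7/37.9 = -10.9710 → s = 16.0290
seg 3 [119°–156.9°] uniform, h=-14: full span → s += -14 → s = 13.0000
seg 4 [156.9°–360°] uniform, h=-13: θ=184.5° here. β=27.6, B=203.1. -13·27.6/203.1 = -1.7666 → s = 11.2334
seg 4 [156.9°–360°] uniform, h=-13: θ=283.3° here. β=126.4, B=203.1. -13·126.4/203.1 = -8.0906 → s = 4.9094

θ=148.7°: 16.0290
θ=184.5°: 11.2334
θ=283.3°: 4.9094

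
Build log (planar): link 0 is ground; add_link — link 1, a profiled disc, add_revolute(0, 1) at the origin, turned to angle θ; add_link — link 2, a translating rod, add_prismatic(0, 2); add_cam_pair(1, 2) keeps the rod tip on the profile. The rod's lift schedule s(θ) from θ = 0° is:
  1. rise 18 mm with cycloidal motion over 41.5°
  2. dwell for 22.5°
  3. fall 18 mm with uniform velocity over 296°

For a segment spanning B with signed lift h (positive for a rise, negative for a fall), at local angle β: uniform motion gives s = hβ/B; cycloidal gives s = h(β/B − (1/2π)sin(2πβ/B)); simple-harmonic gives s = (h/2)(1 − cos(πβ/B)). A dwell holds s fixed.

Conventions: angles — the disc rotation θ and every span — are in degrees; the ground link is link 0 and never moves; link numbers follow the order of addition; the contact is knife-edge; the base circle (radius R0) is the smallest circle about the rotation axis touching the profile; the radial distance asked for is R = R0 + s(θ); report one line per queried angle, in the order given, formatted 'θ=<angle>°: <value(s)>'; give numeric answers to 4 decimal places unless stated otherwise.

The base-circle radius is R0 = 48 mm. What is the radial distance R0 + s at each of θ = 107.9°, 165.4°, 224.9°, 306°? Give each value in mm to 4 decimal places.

seg 1 [0°–41.5°] cycloidal, h=18: full span → s += 18 → s = 18.0000
seg 2 [41.5°–64°] dwell: s stays 18.0000
seg 3 [64°–360°] uniform, h=-18: θ=107.9° here. β=43.9, B=296. -18·43.9/296 = -2.6696 → s = 15.3304
seg 3 [64°–360°] uniform, h=-18: θ=165.4° here. β=101.4, B=296. -18·101.4/296 = -6.1662 → s = 11.8338
seg 3 [64°–360°] uniform, h=-18: θ=224.9° here. β=160.9, B=296. -18·160.9/296 = -9.7845 → s = 8.2155
seg 3 [64°–360°] uniform, h=-18: θ=306° here. β=242, B=296. -18·242/296 = -14.7162 → s = 3.2838
θ=107.9°: R = R0 + s = 48 + 15.3304 = 63.3304
θ=165.4°: R = R0 + s = 48 + 11.8338 = 59.8338
θ=224.9°: R = R0 + s = 48 + 8.2155 = 56.2155
θ=306°: R = R0 + s = 48 + 3.2838 = 51.2838

θ=107.9°: 63.3304
θ=165.4°: 59.8338
θ=224.9°: 56.2155
θ=306°: 51.2838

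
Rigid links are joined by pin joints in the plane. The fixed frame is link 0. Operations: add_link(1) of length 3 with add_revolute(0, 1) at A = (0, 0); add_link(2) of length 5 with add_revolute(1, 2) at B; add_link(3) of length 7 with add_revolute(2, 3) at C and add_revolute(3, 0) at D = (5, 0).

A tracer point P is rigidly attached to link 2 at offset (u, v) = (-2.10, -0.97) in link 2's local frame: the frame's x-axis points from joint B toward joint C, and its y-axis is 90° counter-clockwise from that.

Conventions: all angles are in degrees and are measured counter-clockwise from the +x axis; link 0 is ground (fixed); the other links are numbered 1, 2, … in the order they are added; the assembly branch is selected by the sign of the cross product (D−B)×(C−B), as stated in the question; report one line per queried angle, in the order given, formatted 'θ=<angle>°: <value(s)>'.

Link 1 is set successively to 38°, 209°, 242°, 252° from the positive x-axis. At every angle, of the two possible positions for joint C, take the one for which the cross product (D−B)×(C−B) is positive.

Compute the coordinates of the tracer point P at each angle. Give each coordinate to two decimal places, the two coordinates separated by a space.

A=(0,0), D=(5.00,0)
θ=38°: B = A + 3.00·(cos38°, sin38°) = (2.3640, 1.8470)
θ=38°: |BD| = 3.2186
θ=38°: circle(B,5.00) ∩ circle(D,7.00): a=-2.1190, h=4.5288
θ=38°:   candidates: C₊=(3.2275,6.7719) cross=14.577; C₋=(-1.9701,-0.6460) cross=-14.577
θ=38°:   branch + wants cross > 0 → take C=(3.2275,6.7719) (cross=14.577)
θ=38°: ex = (C−B)/|BC| = (0.1727,0.9850); ey = (-0.9850,0.1727)
θ=38°: P = B + -2.10·ex + -0.97·ey = (2.9568,-0.3890)
θ=209°: B = A + 3.00·(cos209°, sin209°) = (-2.6239, -1.4544)
θ=209°: |BD| = 7.7614
θ=209°: circle(B,5.00) ∩ circle(D,7.00): a=2.3346, h=4.4215
θ=209°:   candidates: C₊=(-1.1592,3.3262) cross=34.317; C₋=(0.4979,-5.3601) cross=-34.317
θ=209°:   branch + wants cross > 0 → take C=(-1.1592,3.3262) (cross=34.317)
θ=209°: ex = (C−B)/|BC| = (0.2929,0.9561); ey = (-0.9561,0.2929)
θ=209°: P = B + -2.10·ex + -0.97·ey = (-2.3116,-3.7465)
θ=242°: B = A + 3.00·(cos242°, sin242°) = (-1.4084, -2.6488)
θ=242°: |BD| = 6.9343
θ=242°: circle(B,5.00) ∩ circle(D,7.00): a=1.7366, h=4.6887
θ=242°:   candidates: C₊=(-1.5946,2.3477) cross=32.513; C₋=(1.9876,-6.3186) cross=-32.513
θ=242°:   branch + wants cross > 0 → take C=(-1.5946,2.3477) (cross=32.513)
θ=242°: ex = (C−B)/|BC| = (-0.0372,0.9993); ey = (-0.9993,-0.0372)
θ=242°: P = B + -2.10·ex + -0.97·ey = (-0.3609,-4.7113)
θ=252°: B = A + 3.00·(cos252°, sin252°) = (-0.9271, -2.8532)
θ=252°: |BD| = 6.5780
θ=252°: circle(B,5.00) ∩ circle(D,7.00): a=1.4648, h=4.7806
θ=252°:   candidates: C₊=(-1.6808,2.0897) cross=31.447; C₋=(2.4663,-6.5254) cross=-31.447
θ=252°:   branch + wants cross > 0 → take C=(-1.6808,2.0897) (cross=31.447)
θ=252°: ex = (C−B)/|BC| = (-0.1508,0.9886); ey = (-0.9886,-0.1508)
θ=252°: P = B + -2.10·ex + -0.97·ey = (0.3484,-4.7829)

θ=38°: 2.96 -0.39
θ=209°: -2.31 -3.75
θ=242°: -0.36 -4.71
θ=252°: 0.35 -4.78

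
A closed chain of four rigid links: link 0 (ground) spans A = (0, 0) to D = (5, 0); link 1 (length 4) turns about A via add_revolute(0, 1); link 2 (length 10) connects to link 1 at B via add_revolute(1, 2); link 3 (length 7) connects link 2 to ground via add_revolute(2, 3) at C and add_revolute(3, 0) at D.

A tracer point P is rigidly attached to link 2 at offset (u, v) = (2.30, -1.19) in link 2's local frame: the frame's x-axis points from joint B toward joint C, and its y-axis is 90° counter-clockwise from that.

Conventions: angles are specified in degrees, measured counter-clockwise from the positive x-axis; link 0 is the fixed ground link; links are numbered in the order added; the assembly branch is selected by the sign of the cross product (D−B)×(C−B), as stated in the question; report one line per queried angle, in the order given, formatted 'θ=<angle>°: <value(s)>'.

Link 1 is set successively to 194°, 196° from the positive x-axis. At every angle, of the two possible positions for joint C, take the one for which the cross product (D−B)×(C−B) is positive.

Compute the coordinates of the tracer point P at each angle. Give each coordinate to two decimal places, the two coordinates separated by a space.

A=(0,0), D=(5.00,0)
θ=194°: B = A + 4.00·(cos194°, sin194°) = (-3.8812, -0.9677)
θ=194°: |BD| = 8.9337
θ=194°: circle(B,10.00) ∩ circle(D,7.00): a=7.3212, h=6.8117
θ=194°:   candidates: C₊=(2.6591,6.5970) cross=60.854; C₋=(4.1348,-6.9463) cross=-60.854
θ=194°:   branch + wants cross > 0 → take C=(2.6591,6.5970) (cross=60.854)
θ=194°: ex = (C−B)/|BC| = (0.6540,0.7565); ey = (-0.7565,0.6540)
θ=194°: P = B + 2.30·ex + -1.19·ey = (-1.4767,-0.0061)
θ=196°: B = A + 4.00·(cos196°, sin196°) = (-3.8450, -1.1025)
θ=196°: |BD| = 8.9135
θ=196°: circle(B,10.00) ∩ circle(D,7.00): a=7.3176, h=6.8156
θ=196°:   candidates: C₊=(2.5733,6.5659) cross=60.751; C₋=(4.2594,-6.9607) cross=-60.751
θ=196°:   branch + wants cross > 0 → take C=(2.5733,6.5659) (cross=60.751)
θ=196°: ex = (C−B)/|BC| = (0.6418,0.7668); ey = (-0.7668,0.6418)
θ=196°: P = B + 2.30·ex + -1.19·ey = (-1.4563,-0.1026)

θ=194°: -1.48 -0.01
θ=196°: -1.46 -0.10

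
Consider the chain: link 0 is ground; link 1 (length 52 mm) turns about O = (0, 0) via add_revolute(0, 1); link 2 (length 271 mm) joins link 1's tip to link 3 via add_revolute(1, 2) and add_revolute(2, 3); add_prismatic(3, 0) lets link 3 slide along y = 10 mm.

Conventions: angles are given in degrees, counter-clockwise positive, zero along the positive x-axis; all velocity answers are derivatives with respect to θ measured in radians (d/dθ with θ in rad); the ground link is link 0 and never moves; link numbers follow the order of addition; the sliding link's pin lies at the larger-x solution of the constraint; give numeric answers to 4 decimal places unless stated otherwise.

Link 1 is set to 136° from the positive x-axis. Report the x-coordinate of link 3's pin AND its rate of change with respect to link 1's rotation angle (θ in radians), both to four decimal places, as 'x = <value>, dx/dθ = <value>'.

geometry: r = 52 mm, L = 271 mm, e = 10 mm
crank pin P = (r cos θ, r sin θ) = (-37.405670, 36.122235)
h = r sin θ − e = 36.122235 − 10 = 26.122235
x = r cos θ + √(L² − h²) = -37.405670 + 269.738074 = 232.332405
dx/dθ = −r sin θ − h·r cos θ/√(L² − h²) (θ in radians; h = 26.122235) = -32.499759

x = 232.3324, dx/dθ = -32.4998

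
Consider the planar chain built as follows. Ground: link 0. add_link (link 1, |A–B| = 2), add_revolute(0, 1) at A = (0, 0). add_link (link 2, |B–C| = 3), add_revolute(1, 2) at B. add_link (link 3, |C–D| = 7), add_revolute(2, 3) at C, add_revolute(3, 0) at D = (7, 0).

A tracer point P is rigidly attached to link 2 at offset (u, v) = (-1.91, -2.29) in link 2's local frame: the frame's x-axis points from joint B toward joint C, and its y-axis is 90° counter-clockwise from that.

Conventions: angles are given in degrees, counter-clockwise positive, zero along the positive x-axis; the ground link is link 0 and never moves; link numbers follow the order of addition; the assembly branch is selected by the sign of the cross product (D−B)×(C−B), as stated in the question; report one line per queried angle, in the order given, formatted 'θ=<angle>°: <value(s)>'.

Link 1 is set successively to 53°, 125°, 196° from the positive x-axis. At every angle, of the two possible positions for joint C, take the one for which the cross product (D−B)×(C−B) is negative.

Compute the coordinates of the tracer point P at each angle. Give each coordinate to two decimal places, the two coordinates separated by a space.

A=(0,0), D=(7.00,0)
θ=53°: B = A + 2.00·(cos53°, sin53°) = (1.2036, 1.5973)
θ=53°: |BD| = 6.0124
θ=53°: circle(B,3.00) ∩ circle(D,7.00): a=-0.3202, h=2.9829
θ=53°:   candidates: C₊=(1.6873,4.5580) cross=17.934; C₋=(0.1025,-1.1933) cross=-17.934
θ=53°:   branch - wants cross < 0 → take C=(0.1025,-1.1933) (cross=-17.934)
θ=53°: ex = (C−B)/|BC| = (-0.3671,-0.9302); ey = (0.9302,-0.3671)
θ=53°: P = B + -1.91·ex + -2.29·ey = (-0.2255,4.2145)
θ=125°: B = A + 2.00·(cos125°, sin125°) = (-1.1472, 1.6383)
θ=125°: |BD| = 8.3102
θ=125°: circle(B,3.00) ∩ circle(D,7.00): a=1.7485, h=2.4378
θ=125°:   candidates: C₊=(1.0476,3.6836) cross=20.259; C₋=(0.0864,-1.0964) cross=-20.259
θ=125°:   branch - wants cross < 0 → take C=(0.0864,-1.0964) (cross=-20.259)
θ=125°: ex = (C−B)/|BC| = (0.4112,-0.9116); ey = (0.9116,0.4112)
θ=125°: P = B + -1.91·ex + -2.29·ey = (-4.0200,2.4378)
θ=196°: B = A + 2.00·(cos196°, sin196°) = (-1.9225, -0.5513)
θ=196°: |BD| = 8.9395
θ=196°: circle(B,3.00) ∩ circle(D,7.00): a=2.2325, h=2.0040
θ=196°:   candidates: C₊=(0.1822,1.5865) cross=17.915; C₋=(0.4293,-2.4138) cross=-17.915
θ=196°:   branch - wants cross < 0 → take C=(0.4293,-2.4138) (cross=-17.915)
θ=196°: ex = (C−B)/|BC| = (0.7839,-0.6208); ey = (0.6208,0.7839)
θ=196°: P = B + -1.91·ex + -2.29·ey = (-4.8416,-1.1607)

θ=53°: -0.23 4.21
θ=125°: -4.02 2.44
θ=196°: -4.84 -1.16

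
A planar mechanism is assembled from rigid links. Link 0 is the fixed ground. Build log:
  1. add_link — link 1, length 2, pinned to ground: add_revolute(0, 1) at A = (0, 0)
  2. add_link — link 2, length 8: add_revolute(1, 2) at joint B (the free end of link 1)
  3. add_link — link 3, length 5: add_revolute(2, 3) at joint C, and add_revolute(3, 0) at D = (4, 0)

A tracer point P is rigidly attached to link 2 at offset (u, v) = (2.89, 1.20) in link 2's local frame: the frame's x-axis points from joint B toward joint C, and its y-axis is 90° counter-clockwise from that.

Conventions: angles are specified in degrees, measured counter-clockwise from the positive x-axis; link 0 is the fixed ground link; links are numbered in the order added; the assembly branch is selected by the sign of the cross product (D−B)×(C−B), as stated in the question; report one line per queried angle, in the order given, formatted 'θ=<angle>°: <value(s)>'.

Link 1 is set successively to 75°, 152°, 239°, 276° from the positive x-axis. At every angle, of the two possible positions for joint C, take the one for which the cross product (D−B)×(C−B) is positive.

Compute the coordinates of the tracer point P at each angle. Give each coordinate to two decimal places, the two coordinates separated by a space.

A=(0,0), D=(4.00,0)
θ=75°: B = A + 2.00·(cos75°, sin75°) = (0.5176, 1.9319)
θ=75°: |BD| = 3.9823
θ=75°: circle(B,8.00) ∩ circle(D,5.00): a=6.8878, h=4.0692
θ=75°:   candidates: C₊=(8.5147,2.1488) cross=16.205; C₋=(4.5667,-4.9678) cross=-16.205
θ=75°:   branch + wants cross > 0 → take C=(8.5147,2.1488) (cross=16.205)
θ=75°: ex = (C−B)/|BC| = (0.9996,0.0271); ey = (-0.0271,0.9996)
θ=75°: P = B + 2.89·ex + 1.20·ey = (3.3740,3.2098)
θ=152°: B = A + 2.00·(cos152°, sin152°) = (-1.7659, 0.9389)
θ=152°: |BD| = 5.8418
θ=152°: circle(B,8.00) ∩ circle(D,5.00): a=6.2589, h=4.9826
θ=152°:   candidates: C₊=(5.2125,4.8508) cross=29.107; C₋=(3.6108,-4.9848) cross=-29.107
θ=152°:   branch + wants cross > 0 → take C=(5.2125,4.8508) (cross=29.107)
θ=152°: ex = (C−B)/|BC| = (0.8723,0.4890); ey = (-0.4890,0.8723)
θ=152°: P = B + 2.89·ex + 1.20·ey = (0.1683,3.3988)
θ=239°: B = A + 2.00·(cos239°, sin239°) = (-1.0301, -1.7143)
θ=239°: |BD| = 5.3142
θ=239°: circle(B,8.00) ∩ circle(D,5.00): a=6.3265, h=4.8964
θ=239°:   candidates: C₊=(3.3786,4.9612) cross=26.021; C₋=(6.5378,-4.3081) cross=-26.021
θ=239°:   branch + wants cross > 0 → take C=(3.3786,4.9612) (cross=26.021)
θ=239°: ex = (C−B)/|BC| = (0.5511,0.8344); ey = (-0.8344,0.5511)
θ=239°: P = B + 2.89·ex + 1.20·ey = (-0.4388,1.3585)
θ=276°: B = A + 2.00·(cos276°, sin276°) = (0.2091, -1.9890)
θ=276°: |BD| = 4.2811
θ=276°: circle(B,8.00) ∩ circle(D,5.00): a=6.6955, h=4.3784
θ=276°:   candidates: C₊=(4.1037,4.9989) cross=18.744; C₋=(8.1723,-2.7554) cross=-18.744
θ=276°:   branch + wants cross > 0 → take C=(4.1037,4.9989) (cross=18.744)
θ=276°: ex = (C−B)/|BC| = (0.4868,0.8735); ey = (-0.8735,0.4868)
θ=276°: P = B + 2.89·ex + 1.20·ey = (0.5678,1.1196)

θ=75°: 3.37 3.21
θ=152°: 0.17 3.40
θ=239°: -0.44 1.36
θ=276°: 0.57 1.12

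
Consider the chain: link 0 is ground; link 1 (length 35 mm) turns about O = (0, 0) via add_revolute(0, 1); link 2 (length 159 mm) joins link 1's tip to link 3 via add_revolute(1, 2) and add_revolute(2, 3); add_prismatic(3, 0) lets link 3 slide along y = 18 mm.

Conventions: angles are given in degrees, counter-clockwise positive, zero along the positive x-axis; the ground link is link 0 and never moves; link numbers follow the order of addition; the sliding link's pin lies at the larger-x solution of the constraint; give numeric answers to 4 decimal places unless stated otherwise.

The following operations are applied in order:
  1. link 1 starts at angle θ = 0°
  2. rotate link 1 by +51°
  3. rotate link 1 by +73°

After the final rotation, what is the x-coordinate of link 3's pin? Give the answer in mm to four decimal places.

geometry: r = 35 mm, L = 159 mm, e = 18 mm; θ starts at 0°
rotate link 1 by +51°: θ ← 0° +51° = 51°
rotate link 1 by +73°: θ ← 51° +73° = 124°
crank pin P = (r cos θ, r sin θ) = (-19.571752, 29.016315)
h = r sin θ − e = 29.016315 − 18 = 11.016315
x = r cos θ + √(L² − h²) = -19.571752 + 158.617908 = 139.046157

139.0462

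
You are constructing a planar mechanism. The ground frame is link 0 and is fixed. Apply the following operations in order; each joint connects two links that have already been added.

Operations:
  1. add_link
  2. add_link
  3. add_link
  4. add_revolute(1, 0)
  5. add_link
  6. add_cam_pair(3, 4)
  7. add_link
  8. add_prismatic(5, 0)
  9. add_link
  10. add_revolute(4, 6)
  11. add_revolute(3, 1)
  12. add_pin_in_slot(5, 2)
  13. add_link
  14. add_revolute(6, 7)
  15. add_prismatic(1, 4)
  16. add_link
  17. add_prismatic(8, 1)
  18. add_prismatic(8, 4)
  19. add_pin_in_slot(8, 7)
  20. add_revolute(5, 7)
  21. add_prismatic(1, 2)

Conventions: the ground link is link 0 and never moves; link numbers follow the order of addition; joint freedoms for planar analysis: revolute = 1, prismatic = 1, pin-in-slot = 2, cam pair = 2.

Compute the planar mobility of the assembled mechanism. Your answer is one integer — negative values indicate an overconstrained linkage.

(L,J1,J2)=(1,0,0); link0 fixed
link1: (2,0,0)
link2: (3,0,0)
link3: (4,0,0)
R 1-0 [J1]: (4,1,0)
link4: (5,1,0)
C 3-4 [J2]: (5,1,1)
link5: (6,1,1)
P 5-0 [J1]: (6,2,1)
link6: (7,2,1)
R 4-6 [J1]: (7,3,1)
R 3-1 [J1]: (7,4,1)
PS 5-2 [J2]: (7,4,2)
link7: (8,4,2)
R 6-7 [J1]: (8,5,2)
P 1-4 [J1]: (8,6,2)
link8: (9,6,2)
P 8-1 [J1]: (9,7,2)
P 8-4 [J1]: (9,8,2)
PS 8-7 [J2]: (9,8,3)
R 5-7 [J1]: (9,9,3)
P 1-2 [J1]: (9,10,3)
Grübler: 3·8 − 2·10 − 3 = 1

M = 1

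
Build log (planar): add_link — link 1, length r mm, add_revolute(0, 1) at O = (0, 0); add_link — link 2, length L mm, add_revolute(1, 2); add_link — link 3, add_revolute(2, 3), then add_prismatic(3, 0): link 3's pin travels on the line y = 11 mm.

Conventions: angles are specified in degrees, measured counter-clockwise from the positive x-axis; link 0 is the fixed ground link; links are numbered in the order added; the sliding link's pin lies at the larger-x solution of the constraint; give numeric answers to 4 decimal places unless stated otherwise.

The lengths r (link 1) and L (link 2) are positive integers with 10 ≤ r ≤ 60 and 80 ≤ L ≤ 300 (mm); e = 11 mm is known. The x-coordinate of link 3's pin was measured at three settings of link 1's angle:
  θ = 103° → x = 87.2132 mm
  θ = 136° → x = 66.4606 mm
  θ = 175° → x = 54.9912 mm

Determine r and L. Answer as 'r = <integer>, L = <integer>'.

constraint per measurement: (x − r cos θ)² + (r sin θ − e)² = L²
subtracting the θ₁ and θ₂ equations cancels the r² and L² terms:
r = (x₁² − x₂²) / (2[(x₁cos θ₁ + e sin θ₁) − (x₂cos θ₂ + e sin θ₂)]) = 51.0002 → r = 51
L² = (x₁ − r cos θ₁)² + (r sin θ₁ − e)² = 11236.0066 → L = 106.0000 → L = 106
check at θ₃=175°: x = 54.9912 (printed 54.9912) ✓

r = 51, L = 106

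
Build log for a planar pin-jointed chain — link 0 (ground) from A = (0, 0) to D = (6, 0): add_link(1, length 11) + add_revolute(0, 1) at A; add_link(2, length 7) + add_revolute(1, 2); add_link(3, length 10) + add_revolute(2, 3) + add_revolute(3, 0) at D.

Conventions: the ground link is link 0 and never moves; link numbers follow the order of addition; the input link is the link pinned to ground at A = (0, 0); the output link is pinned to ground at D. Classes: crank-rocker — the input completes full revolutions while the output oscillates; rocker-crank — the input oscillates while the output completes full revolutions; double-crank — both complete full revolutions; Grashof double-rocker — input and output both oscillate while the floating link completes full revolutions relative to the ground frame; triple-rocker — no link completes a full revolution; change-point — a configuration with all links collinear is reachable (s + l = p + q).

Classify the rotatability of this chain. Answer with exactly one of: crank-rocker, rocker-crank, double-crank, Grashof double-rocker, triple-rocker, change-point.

lengths: ground=6, input=11, coupler=7, output=10
sorted: s=6 (shortest), l=11 (longest), p+q=17
s + l = 17 vs p + q = 17
s + l = p + q → change-point (collinear configuration reachable)

change-point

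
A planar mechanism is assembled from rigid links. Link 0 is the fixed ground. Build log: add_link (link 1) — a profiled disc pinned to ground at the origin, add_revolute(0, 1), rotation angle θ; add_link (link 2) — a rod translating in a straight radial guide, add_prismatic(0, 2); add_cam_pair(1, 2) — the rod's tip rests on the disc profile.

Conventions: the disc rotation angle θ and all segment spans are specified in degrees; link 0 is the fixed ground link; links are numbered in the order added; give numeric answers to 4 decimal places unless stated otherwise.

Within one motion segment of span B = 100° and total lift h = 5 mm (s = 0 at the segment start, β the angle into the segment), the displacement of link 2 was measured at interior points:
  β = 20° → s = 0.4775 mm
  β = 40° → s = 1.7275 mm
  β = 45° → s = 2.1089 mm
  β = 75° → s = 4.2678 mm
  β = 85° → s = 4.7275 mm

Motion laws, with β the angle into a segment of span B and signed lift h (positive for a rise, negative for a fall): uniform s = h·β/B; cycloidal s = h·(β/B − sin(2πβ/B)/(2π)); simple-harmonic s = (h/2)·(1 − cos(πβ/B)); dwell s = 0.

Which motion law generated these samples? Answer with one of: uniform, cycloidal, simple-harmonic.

candidates at β/B = r: uniform s = h·r (linear in β); cycloidal s = h·(r − sin(2πr)/(2π)); simple-harmonic s = (h/2)(1 − cos(πr))
β=20°: printed 0.4775 | uniform 1.0000, cycloidal 0.2432, simple-harmonic 0.4775
β=40°: printed 1.7275 | uniform 2.0000, cycloidal 1.5323, simple-harmonic 1.7275
β=45°: printed 2.1089 | uniform 2.2500, cycloidal 2.0041, simple-harmonic 2.1089
β=75°: printed 4.2678 | uniform 3.7500, cycloidal 4.5458, simple-harmonic 4.2678
β=85°: printed 4.7275 | uniform 4.2500, cycloidal 4.8938, simple-harmonic 4.7275
only one law matches every sample → simple-harmonic

simple-harmonic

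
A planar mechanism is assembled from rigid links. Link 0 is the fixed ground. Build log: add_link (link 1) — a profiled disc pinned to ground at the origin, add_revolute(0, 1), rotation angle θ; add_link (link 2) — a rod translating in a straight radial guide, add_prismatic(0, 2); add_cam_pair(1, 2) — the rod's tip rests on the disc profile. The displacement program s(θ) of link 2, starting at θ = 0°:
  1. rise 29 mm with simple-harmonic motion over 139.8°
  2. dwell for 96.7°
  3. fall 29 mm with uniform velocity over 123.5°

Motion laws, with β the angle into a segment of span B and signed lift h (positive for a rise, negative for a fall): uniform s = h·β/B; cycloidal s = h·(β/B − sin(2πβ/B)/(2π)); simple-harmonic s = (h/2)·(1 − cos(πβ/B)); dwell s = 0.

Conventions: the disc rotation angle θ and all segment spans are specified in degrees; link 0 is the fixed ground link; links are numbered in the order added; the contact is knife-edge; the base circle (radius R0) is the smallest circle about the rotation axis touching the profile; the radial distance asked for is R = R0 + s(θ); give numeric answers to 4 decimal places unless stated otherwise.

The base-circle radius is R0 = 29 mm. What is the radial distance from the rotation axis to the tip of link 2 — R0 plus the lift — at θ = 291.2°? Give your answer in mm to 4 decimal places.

seg 1 [0°–139.8°] simple-harmonic, h=29: full span → s += 29 → s = 29.0000
seg 2 [139.8°–236.5°] dwell: s stays 29.0000
seg 3 [236.5°–360°] uniform, h=-29: θ=291.2° here. β=54.7, B=123.5. -29·54.7/123.5 = -12.8445 → s = 16.1555
R = R0 + s = 29 + 16.1555 = 45.1555

45.1555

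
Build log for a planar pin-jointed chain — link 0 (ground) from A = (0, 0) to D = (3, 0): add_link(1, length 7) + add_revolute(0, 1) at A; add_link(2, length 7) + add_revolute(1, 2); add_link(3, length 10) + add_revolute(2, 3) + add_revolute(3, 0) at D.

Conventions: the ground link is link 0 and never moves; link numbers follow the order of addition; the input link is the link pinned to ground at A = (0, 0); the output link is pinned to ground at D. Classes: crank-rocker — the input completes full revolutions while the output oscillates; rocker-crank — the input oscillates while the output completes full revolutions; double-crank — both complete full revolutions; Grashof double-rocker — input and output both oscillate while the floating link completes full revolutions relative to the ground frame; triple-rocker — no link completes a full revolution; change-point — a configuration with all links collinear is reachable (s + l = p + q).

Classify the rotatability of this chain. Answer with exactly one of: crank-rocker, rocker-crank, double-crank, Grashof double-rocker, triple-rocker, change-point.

lengths: ground=3, input=7, coupler=7, output=10
sorted: s=3 (shortest), l=10 (longest), p+q=14
s + l = 13 vs p + q = 14
s + l < p + q (Grashof) with shortest = ground link → double-crank

double-crank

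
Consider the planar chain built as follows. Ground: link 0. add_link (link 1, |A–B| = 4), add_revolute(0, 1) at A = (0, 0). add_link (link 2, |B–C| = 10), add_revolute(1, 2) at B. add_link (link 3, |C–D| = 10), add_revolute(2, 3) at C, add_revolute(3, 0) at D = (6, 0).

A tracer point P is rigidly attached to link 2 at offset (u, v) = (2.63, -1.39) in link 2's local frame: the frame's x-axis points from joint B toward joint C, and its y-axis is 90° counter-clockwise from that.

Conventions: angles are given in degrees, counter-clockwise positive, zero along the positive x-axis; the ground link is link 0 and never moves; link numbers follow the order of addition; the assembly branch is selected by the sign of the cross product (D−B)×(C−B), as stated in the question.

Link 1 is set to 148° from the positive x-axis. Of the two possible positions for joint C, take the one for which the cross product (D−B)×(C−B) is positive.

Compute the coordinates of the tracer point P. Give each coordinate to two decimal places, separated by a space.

A=(0,0), D=(6.00,0)
B = A + 4.00·(cos148°, sin148°) = (-3.3922, 2.1197)
|BD| = 9.6284
circle(B,10.00) ∩ circle(D,10.00): a=4.8142, h=8.7649
  candidates: C₊=(3.2335,9.6097) cross=84.392; C₋=(-0.6257,-7.4900) cross=-84.392
  branch + wants cross > 0 → take C=(3.2335,9.6097) (cross=84.392)
ex = (C−B)/|BC| = (0.6626,0.7490); ey = (-0.7490,0.6626)
P = B + 2.63·ex + -1.39·ey = (-0.6085,3.1686)

-0.61 3.17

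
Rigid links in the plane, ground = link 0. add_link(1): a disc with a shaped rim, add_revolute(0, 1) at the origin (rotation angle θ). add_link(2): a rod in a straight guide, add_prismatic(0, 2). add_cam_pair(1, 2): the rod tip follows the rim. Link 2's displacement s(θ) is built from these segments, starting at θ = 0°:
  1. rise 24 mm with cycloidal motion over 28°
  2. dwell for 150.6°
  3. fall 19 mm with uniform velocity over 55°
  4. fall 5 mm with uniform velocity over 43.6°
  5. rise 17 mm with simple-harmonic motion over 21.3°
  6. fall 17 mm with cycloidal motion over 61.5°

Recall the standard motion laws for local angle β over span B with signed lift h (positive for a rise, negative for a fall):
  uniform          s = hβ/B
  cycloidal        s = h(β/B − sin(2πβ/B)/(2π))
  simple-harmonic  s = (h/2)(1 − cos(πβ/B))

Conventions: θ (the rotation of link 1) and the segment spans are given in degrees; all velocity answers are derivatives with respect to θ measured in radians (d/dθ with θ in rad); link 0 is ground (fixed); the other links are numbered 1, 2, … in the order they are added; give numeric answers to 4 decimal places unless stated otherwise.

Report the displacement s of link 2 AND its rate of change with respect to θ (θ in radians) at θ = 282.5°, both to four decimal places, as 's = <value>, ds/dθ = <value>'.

segment 1 (0° to 28°, cycloidal, h = 24) is passed completely: s = 0.0000 + (24) = 24.0000
segment 2 (28° to 178.6°, dwell): s unchanged at 24.0000
segment 3 (178.6° to 233.6°, uniform, h = -19) is passed completely: s = 24.0000 + (-19) = 5.0000
segment 4 (233.6° to 277.2°, uniform, h = -5) is passed completely: s = 5.0000 + (-5) = 0.0000
θ = 282.5° falls in segment 5 (277.2° to 298.5°, simple-harmonic, h = 17): β = 282.5 − 277.2 = 5.3°, B = 21.3°; Δs = 17/2·(1 − cos(π·0.2488)) = 2.4675; s = 0.0000 + 2.4675 = 2.4675
velocity in seg [277.2°–298.5°] (simple-harmonic), θ in radians: β = 5.3° = 0.0925 rad, B = 21.3° = 0.3718 rad; ds/dθ = (πh/(2B)) sin(πβ/B) = (π·17/(2·0.3718)) sin(π·0.2488) = 50.604546 mm/rad

s = 2.4675, ds/dθ = 50.6045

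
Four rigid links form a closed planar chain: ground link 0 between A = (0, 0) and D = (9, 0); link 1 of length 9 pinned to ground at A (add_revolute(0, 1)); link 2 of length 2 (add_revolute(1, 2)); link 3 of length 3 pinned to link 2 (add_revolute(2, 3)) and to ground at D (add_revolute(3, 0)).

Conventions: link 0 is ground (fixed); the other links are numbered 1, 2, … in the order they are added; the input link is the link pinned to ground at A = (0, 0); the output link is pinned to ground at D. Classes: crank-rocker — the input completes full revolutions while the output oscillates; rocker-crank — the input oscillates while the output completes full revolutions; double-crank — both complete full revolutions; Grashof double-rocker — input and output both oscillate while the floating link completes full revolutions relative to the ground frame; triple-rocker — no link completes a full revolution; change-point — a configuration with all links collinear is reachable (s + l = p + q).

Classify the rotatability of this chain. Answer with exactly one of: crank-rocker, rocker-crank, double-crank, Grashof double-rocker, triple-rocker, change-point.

lengths: ground=9, input=9, coupler=2, output=3
sorted: s=2 (shortest), l=9 (longest), p+q=12
s + l = 11 vs p + q = 12
s + l < p + q (Grashof) with shortest = coupler link → Grashof double-rocker

Grashof double-rocker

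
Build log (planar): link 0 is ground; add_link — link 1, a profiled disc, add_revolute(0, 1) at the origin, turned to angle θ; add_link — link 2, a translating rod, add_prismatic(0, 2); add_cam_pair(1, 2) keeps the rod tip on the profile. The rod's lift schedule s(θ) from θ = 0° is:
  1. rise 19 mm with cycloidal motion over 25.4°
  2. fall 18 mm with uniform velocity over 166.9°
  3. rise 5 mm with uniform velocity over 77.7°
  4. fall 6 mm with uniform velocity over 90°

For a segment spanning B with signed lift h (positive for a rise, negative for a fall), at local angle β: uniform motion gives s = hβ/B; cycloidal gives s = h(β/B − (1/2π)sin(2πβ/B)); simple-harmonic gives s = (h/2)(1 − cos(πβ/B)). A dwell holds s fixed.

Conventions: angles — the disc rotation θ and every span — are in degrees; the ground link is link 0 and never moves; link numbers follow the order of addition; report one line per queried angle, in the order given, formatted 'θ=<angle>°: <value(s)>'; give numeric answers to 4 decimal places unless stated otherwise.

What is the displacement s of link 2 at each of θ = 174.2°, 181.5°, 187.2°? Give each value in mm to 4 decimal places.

seg 1 [0°–25.4°] cycloidal, h=19: full span → s += 19 → s = 19.0000
seg 2 [25.4°–192.3°] uniform, h=-18: θ=174.2° here. β=148.8, B=166.9. -18·148.8/166.9 = -16.0479 → s = 2.9521
seg 2 [25.4°–192.3°] uniform, h=-18: θ=181.5° here. β=156.1, B=166.9. -18·156.1/166.9 = -16.8352 → s = 2.1648
seg 2 [25.4°–192.3°] uniform, h=-18: θ=187.2° here. β=161.8, B=166.9. -18·161.8/166.9 = -17.4500 → s = 1.5500

θ=174.2°: 2.9521
θ=181.5°: 2.1648
θ=187.2°: 1.5500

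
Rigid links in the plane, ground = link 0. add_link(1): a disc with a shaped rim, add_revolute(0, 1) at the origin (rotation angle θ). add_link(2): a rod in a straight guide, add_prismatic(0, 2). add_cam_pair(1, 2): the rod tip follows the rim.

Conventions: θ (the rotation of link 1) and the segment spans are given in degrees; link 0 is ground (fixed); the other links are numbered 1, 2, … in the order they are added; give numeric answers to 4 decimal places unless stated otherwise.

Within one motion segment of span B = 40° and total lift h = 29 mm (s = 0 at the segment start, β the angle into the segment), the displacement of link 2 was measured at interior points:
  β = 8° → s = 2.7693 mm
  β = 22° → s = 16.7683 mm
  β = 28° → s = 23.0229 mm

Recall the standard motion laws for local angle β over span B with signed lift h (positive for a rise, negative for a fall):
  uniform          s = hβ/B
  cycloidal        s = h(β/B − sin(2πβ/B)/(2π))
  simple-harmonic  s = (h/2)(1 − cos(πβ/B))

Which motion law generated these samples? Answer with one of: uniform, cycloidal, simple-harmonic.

candidates at β/B = r: uniform s = h·r (linear in β); cycloidal s = h·(r − sin(2πr)/(2π)); simple-harmonic s = (h/2)(1 − cos(πr))
β=8°: printed 2.7693 | uniform 5.8000, cycloidal 1.4104, simple-harmonic 2.7693
β=22°: printed 16.7683 | uniform 15.9500, cycloidal 17.3763, simple-harmonic 16.7683
β=28°: printed 23.0229 | uniform 20.3000, cycloidal 24.6896, simple-harmonic 23.0229
only one law matches every sample → simple-harmonic

simple-harmonic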